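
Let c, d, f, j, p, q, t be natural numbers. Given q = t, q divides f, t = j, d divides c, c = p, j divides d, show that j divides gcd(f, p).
From q = t and q divides f, t divides f. Because t = j, j divides f. j divides d and d divides c, therefore j divides c. Since c = p, j divides p. j divides f, so j divides gcd(f, p).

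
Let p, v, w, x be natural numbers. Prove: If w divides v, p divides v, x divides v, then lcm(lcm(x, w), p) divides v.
x divides v and w divides v, thus lcm(x, w) divides v. Since p divides v, lcm(lcm(x, w), p) divides v.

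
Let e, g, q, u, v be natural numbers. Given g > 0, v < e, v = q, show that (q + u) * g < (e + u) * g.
Because v = q and v < e, q < e. Then q + u < e + u. g > 0, so (q + u) * g < (e + u) * g.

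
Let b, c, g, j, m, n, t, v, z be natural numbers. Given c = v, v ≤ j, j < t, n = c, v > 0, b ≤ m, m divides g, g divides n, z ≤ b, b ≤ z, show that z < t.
Since b ≤ z and z ≤ b, b = z. Since b ≤ m, z ≤ m. Since m divides g and g divides n, m divides n. n = c, so m divides c. Since c = v, m divides v. v > 0, so m ≤ v. From z ≤ m, z ≤ v. Since v ≤ j and j < t, v < t. z ≤ v, so z < t.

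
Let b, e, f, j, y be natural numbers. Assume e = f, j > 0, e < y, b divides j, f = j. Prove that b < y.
b divides j and j > 0, therefore b ≤ j. e = f and f = j, so e = j. e < y, so j < y. Since b ≤ j, b < y.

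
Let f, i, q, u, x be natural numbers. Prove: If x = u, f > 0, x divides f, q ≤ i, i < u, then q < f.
q ≤ i and i < u, so q < u. From x = u and x divides f, u divides f. f > 0, so u ≤ f. Because q < u, q < f.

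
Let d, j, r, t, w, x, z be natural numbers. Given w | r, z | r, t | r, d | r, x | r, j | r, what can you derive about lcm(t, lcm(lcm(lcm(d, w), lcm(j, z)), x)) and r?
lcm(t, lcm(lcm(lcm(d, w), lcm(j, z)), x)) | r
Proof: Since d | r and w | r, lcm(d, w) | r. From j | r and z | r, lcm(j, z) | r. From lcm(d, w) | r, lcm(lcm(d, w), lcm(j, z)) | r. From x | r, lcm(lcm(lcm(d, w), lcm(j, z)), x) | r. t | r, so lcm(t, lcm(lcm(lcm(d, w), lcm(j, z)), x)) | r.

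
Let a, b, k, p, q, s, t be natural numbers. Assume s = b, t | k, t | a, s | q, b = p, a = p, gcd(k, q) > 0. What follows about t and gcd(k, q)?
t ≤ gcd(k, q)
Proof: a = p and t | a, hence t | p. Since s = b and s | q, b | q. Since b = p, p | q. Since t | p, t | q. Since t | k, t | gcd(k, q). Because gcd(k, q) > 0, t ≤ gcd(k, q).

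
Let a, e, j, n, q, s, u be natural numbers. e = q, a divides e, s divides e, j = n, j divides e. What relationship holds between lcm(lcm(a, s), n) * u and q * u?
lcm(lcm(a, s), n) * u divides q * u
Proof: Since a divides e and s divides e, lcm(a, s) divides e. From j = n and j divides e, n divides e. Since lcm(a, s) divides e, lcm(lcm(a, s), n) divides e. Since e = q, lcm(lcm(a, s), n) divides q. Then lcm(lcm(a, s), n) * u divides q * u.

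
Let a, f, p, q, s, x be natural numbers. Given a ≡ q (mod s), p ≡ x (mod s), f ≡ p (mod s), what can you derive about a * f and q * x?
a * f ≡ q * x (mod s)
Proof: Because f ≡ p (mod s) and p ≡ x (mod s), f ≡ x (mod s). Since a ≡ q (mod s), a * f ≡ q * x (mod s).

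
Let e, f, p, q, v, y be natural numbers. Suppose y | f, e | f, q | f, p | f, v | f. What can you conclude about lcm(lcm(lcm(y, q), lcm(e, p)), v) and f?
lcm(lcm(lcm(y, q), lcm(e, p)), v) | f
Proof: y | f and q | f, therefore lcm(y, q) | f. e | f and p | f, thus lcm(e, p) | f. Since lcm(y, q) | f, lcm(lcm(y, q), lcm(e, p)) | f. v | f, so lcm(lcm(lcm(y, q), lcm(e, p)), v) | f.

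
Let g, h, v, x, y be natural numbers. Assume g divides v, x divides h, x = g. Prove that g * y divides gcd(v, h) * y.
x = g and x divides h, therefore g divides h. From g divides v, g divides gcd(v, h). Then g * y divides gcd(v, h) * y.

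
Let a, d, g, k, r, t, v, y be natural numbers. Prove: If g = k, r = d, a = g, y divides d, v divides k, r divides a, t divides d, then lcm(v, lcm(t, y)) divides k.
t divides d and y divides d, thus lcm(t, y) divides d. a = g and g = k, hence a = k. r divides a, so r divides k. r = d, so d divides k. lcm(t, y) divides d, so lcm(t, y) divides k. v divides k, so lcm(v, lcm(t, y)) divides k.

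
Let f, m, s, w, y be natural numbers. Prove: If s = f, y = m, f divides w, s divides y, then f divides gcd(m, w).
Because y = m and s divides y, s divides m. s = f, so f divides m. Since f divides w, f divides gcd(m, w).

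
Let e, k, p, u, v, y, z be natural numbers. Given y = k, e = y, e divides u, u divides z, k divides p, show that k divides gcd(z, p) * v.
Since e = y and y = k, e = k. Since e divides u, k divides u. Since u divides z, k divides z. Since k divides p, k divides gcd(z, p). Then k divides gcd(z, p) * v.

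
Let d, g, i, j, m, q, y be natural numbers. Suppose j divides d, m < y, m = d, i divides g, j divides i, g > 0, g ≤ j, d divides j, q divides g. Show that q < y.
j divides i and i divides g, therefore j divides g. g > 0, so j ≤ g. Since g ≤ j, g = j. Because j divides d and d divides j, j = d. g = j, so g = d. From q divides g and g > 0, q ≤ g. g = d, so q ≤ d. m = d and m < y, therefore d < y. q ≤ d, so q < y.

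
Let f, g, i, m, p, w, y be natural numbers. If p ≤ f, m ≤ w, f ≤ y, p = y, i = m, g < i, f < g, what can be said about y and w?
y < w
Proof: p = y and p ≤ f, hence y ≤ f. Because f ≤ y, f = y. i = m and g < i, so g < m. m ≤ w, so g < w. f < g, so f < w. Since f = y, y < w.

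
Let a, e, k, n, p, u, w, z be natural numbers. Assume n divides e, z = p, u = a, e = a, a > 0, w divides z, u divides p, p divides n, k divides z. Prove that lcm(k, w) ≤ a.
Because e = a and n divides e, n divides a. Since p divides n, p divides a. Since u = a and u divides p, a divides p. p divides a, so p = a. From k divides z and w divides z, lcm(k, w) divides z. Since z = p, lcm(k, w) divides p. Since p = a, lcm(k, w) divides a. a > 0, so lcm(k, w) ≤ a.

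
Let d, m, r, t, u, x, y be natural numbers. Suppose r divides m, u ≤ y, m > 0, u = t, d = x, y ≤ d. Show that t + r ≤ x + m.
u = t and u ≤ y, so t ≤ y. d = x and y ≤ d, therefore y ≤ x. t ≤ y, so t ≤ x. r divides m and m > 0, so r ≤ m. t ≤ x, so t + r ≤ x + m.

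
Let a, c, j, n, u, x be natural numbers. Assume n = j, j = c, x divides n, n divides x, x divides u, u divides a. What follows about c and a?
c divides a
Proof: n = j and j = c, therefore n = c. x divides n and n divides x, hence x = n. x divides u, so n divides u. u divides a, so n divides a. n = c, so c divides a.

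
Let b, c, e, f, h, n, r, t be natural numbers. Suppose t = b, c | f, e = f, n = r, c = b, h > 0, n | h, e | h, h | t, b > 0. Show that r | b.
t = b and h | t, thus h | b. b > 0, so h ≤ b. c = b and c | f, hence b | f. e = f and e | h, so f | h. Since b | f, b | h. h > 0, so b ≤ h. Since h ≤ b, h = b. n = r and n | h, thus r | h. Because h = b, r | b.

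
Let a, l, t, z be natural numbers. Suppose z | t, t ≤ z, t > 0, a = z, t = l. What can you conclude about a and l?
a = l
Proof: Because z | t and t > 0, z ≤ t. Since t ≤ z, z = t. Since a = z, a = t. Since t = l, a = l.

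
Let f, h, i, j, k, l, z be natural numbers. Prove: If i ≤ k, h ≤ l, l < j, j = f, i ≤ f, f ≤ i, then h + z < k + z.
Because f ≤ i and i ≤ f, f = i. j = f, so j = i. l < j, so l < i. Because h ≤ l, h < i. Since i ≤ k, h < k. Then h + z < k + z.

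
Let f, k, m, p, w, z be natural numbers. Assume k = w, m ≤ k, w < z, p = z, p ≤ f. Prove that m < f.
Because k = w and m ≤ k, m ≤ w. From p = z and p ≤ f, z ≤ f. w < z, so w < f. Because m ≤ w, m < f.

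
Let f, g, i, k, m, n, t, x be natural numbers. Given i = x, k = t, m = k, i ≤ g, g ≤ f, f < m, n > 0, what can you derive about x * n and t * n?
x * n < t * n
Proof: i ≤ g and g ≤ f, hence i ≤ f. Because f < m, i < m. m = k, so i < k. k = t, so i < t. i = x, so x < t. n > 0, so x * n < t * n.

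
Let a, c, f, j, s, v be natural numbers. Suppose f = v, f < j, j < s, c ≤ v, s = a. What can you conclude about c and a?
c < a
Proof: From f = v and f < j, v < j. Since c ≤ v, c < j. s = a and j < s, so j < a. c < j, so c < a.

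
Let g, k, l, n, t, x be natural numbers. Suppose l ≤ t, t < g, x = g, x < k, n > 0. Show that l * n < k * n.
Since l ≤ t and t < g, l < g. x = g and x < k, thus g < k. Since l < g, l < k. Since n > 0, by multiplying by a positive, l * n < k * n.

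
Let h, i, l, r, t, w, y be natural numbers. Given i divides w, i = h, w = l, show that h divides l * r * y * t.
Because i = h and i divides w, h divides w. From w = l, h divides l. Then h divides l * r. Then h divides l * r * y. Then h divides l * r * y * t.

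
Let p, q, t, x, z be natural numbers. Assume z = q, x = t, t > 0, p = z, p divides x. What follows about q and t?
q ≤ t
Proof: p = z and p divides x, therefore z divides x. x = t, so z divides t. Since t > 0, z ≤ t. Since z = q, q ≤ t.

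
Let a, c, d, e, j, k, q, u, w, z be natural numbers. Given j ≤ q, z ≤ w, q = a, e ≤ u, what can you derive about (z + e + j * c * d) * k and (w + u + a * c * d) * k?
(z + e + j * c * d) * k ≤ (w + u + a * c * d) * k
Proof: From q = a and j ≤ q, j ≤ a. Then j * c ≤ a * c. Then j * c * d ≤ a * c * d. From e ≤ u, e + j * c * d ≤ u + a * c * d. Since z ≤ w, z + e + j * c * d ≤ w + u + a * c * d. Then (z + e + j * c * d) * k ≤ (w + u + a * c * d) * k.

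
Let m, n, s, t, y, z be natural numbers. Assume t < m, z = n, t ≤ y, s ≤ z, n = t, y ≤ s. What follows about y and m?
y < m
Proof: Because z = n and n = t, z = t. s ≤ z, so s ≤ t. Since y ≤ s, y ≤ t. t ≤ y, so t = y. Since t < m, y < m.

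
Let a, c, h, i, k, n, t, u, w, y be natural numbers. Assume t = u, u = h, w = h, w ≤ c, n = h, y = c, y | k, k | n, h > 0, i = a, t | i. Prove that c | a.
t = u and u = h, hence t = h. w = h and w ≤ c, therefore h ≤ c. y | k and k | n, thus y | n. Since y = c, c | n. Since n = h, c | h. Because h > 0, c ≤ h. Since h ≤ c, h = c. t = h, so t = c. i = a and t | i, so t | a. t = c, so c | a.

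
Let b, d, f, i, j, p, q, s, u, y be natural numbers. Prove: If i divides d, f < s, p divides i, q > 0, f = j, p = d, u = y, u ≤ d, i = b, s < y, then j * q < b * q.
From f = j and f < s, j < s. p = d and p divides i, therefore d divides i. Since i divides d, d = i. From u = y and u ≤ d, y ≤ d. d = i, so y ≤ i. s < y, so s < i. From j < s, j < i. Since i = b, j < b. Combining with q > 0, by multiplying by a positive, j * q < b * q.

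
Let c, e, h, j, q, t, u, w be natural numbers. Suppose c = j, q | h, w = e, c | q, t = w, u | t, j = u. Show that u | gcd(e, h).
t = w and u | t, so u | w. w = e, so u | e. Because c | q and q | h, c | h. c = j, so j | h. j = u, so u | h. Since u | e, u | gcd(e, h).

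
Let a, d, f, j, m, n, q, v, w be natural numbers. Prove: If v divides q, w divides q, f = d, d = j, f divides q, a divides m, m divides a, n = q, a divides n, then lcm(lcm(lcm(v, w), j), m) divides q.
v divides q and w divides q, therefore lcm(v, w) divides q. f = d and d = j, so f = j. Since f divides q, j divides q. Since lcm(v, w) divides q, lcm(lcm(v, w), j) divides q. a divides m and m divides a, so a = m. n = q and a divides n, therefore a divides q. a = m, so m divides q. Since lcm(lcm(v, w), j) divides q, lcm(lcm(lcm(v, w), j), m) divides q.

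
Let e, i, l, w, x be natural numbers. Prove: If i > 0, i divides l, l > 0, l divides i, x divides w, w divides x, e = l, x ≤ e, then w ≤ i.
x divides w and w divides x, hence x = w. Since l divides i and i > 0, l ≤ i. From i divides l and l > 0, i ≤ l. l ≤ i, so l = i. e = l, so e = i. Because x ≤ e, x ≤ i. x = w, so w ≤ i.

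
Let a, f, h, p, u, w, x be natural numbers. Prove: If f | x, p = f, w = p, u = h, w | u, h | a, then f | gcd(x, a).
u = h and w | u, hence w | h. h | a, so w | a. w = p, so p | a. p = f, so f | a. Since f | x, f | gcd(x, a).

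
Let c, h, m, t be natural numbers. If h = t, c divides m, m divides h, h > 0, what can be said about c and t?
c ≤ t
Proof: Since c divides m and m divides h, c divides h. h > 0, so c ≤ h. h = t, so c ≤ t.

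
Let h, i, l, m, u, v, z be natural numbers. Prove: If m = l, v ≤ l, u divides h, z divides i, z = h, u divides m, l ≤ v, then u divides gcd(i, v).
z = h and z divides i, thus h divides i. u divides h, so u divides i. l ≤ v and v ≤ l, thus l = v. m = l and u divides m, hence u divides l. l = v, so u divides v. Because u divides i, u divides gcd(i, v).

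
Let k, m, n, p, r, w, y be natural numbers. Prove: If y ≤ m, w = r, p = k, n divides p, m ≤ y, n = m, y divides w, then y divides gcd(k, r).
m ≤ y and y ≤ m, hence m = y. Because n = m and n divides p, m divides p. Since p = k, m divides k. m = y, so y divides k. w = r and y divides w, therefore y divides r. Since y divides k, y divides gcd(k, r).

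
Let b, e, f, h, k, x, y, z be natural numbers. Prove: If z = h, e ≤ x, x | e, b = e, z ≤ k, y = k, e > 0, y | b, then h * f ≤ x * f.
From z = h and z ≤ k, h ≤ k. x | e and e > 0, thus x ≤ e. e ≤ x, so e = x. Since b = e and y | b, y | e. Since y = k, k | e. e > 0, so k ≤ e. From e = x, k ≤ x. Since h ≤ k, h ≤ x. Then h * f ≤ x * f.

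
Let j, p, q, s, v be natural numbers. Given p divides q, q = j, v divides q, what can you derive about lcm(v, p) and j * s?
lcm(v, p) divides j * s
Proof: v divides q and p divides q, hence lcm(v, p) divides q. Since q = j, lcm(v, p) divides j. Then lcm(v, p) divides j * s.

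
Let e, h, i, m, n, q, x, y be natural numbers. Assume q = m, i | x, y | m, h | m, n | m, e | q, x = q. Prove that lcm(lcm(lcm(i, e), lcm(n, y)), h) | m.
Because x = q and i | x, i | q. Since e | q, lcm(i, e) | q. q = m, so lcm(i, e) | m. From n | m and y | m, lcm(n, y) | m. Since lcm(i, e) | m, lcm(lcm(i, e), lcm(n, y)) | m. h | m, so lcm(lcm(lcm(i, e), lcm(n, y)), h) | m.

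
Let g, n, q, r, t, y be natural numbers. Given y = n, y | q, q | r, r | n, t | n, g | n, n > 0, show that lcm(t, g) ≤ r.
Because y | q and q | r, y | r. Since y = n, n | r. r | n, so n = r. t | n and g | n, so lcm(t, g) | n. Since n > 0, lcm(t, g) ≤ n. Since n = r, lcm(t, g) ≤ r.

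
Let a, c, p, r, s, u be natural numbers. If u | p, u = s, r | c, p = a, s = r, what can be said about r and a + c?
r | a + c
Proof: u = s and u | p, so s | p. s = r, so r | p. Because p = a, r | a. Since r | c, r | a + c.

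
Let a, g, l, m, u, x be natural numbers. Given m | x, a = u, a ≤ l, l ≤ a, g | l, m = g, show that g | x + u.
m = g and m | x, so g | x. l ≤ a and a ≤ l, hence l = a. a = u, so l = u. Since g | l, g | u. Since g | x, g | x + u.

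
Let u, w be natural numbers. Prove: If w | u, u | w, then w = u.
w | u and u | w. By mutual divisibility, w = u.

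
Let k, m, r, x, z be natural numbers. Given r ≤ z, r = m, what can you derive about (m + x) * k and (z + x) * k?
(m + x) * k ≤ (z + x) * k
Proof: Since r = m and r ≤ z, m ≤ z. Then m + x ≤ z + x. Then (m + x) * k ≤ (z + x) * k.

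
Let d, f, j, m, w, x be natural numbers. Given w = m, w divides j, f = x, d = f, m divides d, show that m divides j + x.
From w = m and w divides j, m divides j. From d = f and m divides d, m divides f. From f = x, m divides x. m divides j, so m divides j + x.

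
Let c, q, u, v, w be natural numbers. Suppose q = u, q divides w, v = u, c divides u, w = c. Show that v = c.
w = c and q divides w, hence q divides c. q = u, so u divides c. c divides u, so u = c. Since v = u, v = c.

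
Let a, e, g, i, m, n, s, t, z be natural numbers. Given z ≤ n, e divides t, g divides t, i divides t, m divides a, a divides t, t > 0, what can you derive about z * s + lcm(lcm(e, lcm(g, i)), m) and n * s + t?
z * s + lcm(lcm(e, lcm(g, i)), m) ≤ n * s + t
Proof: Because z ≤ n, by multiplying by a non-negative, z * s ≤ n * s. g divides t and i divides t, hence lcm(g, i) divides t. e divides t, so lcm(e, lcm(g, i)) divides t. m divides a and a divides t, therefore m divides t. Since lcm(e, lcm(g, i)) divides t, lcm(lcm(e, lcm(g, i)), m) divides t. Since t > 0, lcm(lcm(e, lcm(g, i)), m) ≤ t. z * s ≤ n * s, so z * s + lcm(lcm(e, lcm(g, i)), m) ≤ n * s + t.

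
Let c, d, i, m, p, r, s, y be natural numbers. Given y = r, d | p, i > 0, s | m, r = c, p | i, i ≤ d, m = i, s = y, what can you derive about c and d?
c ≤ d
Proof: d | p and p | i, thus d | i. i > 0, so d ≤ i. Because i ≤ d, i = d. s = y and s | m, so y | m. From y = r, r | m. Since m = i, r | i. r = c, so c | i. Since i > 0, c ≤ i. i = d, so c ≤ d.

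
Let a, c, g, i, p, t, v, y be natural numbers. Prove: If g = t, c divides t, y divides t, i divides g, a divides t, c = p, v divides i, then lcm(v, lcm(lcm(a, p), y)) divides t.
Because g = t and i divides g, i divides t. v divides i, so v divides t. c = p and c divides t, therefore p divides t. a divides t, so lcm(a, p) divides t. y divides t, so lcm(lcm(a, p), y) divides t. From v divides t, lcm(v, lcm(lcm(a, p), y)) divides t.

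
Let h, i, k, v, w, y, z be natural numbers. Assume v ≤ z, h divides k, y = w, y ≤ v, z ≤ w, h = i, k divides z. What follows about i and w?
i divides w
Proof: From y ≤ v and v ≤ z, y ≤ z. y = w, so w ≤ z. z ≤ w, so z = w. h divides k and k divides z, thus h divides z. Since h = i, i divides z. Since z = w, i divides w.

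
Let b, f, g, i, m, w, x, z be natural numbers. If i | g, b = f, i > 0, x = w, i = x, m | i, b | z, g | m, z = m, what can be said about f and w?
f ≤ w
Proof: Because i = x and x = w, i = w. Since i | g and g | m, i | m. m | i, so m = i. Since z = m and b | z, b | m. m = i, so b | i. Since i > 0, b ≤ i. b = f, so f ≤ i. Since i = w, f ≤ w.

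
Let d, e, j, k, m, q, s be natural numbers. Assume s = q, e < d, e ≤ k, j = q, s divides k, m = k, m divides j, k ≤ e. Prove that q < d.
e ≤ k and k ≤ e, so e = k. m = k and m divides j, thus k divides j. j = q, so k divides q. s = q and s divides k, thus q divides k. k divides q, so k = q. From e = k, e = q. Since e < d, q < d.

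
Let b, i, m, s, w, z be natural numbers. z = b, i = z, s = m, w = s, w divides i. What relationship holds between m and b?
m divides b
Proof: w = s and s = m, hence w = m. i = z and w divides i, hence w divides z. From z = b, w divides b. Since w = m, m divides b.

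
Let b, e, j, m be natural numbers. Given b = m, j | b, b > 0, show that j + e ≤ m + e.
Since j | b and b > 0, j ≤ b. Since b = m, j ≤ m. Then j + e ≤ m + e.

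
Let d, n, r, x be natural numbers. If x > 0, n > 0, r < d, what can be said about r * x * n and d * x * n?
r * x * n < d * x * n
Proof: From r < d and x > 0, by multiplying by a positive, r * x < d * x. Using n > 0 and multiplying by a positive, r * x * n < d * x * n.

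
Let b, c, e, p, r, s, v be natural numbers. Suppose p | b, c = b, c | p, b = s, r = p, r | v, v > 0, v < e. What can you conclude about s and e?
s < e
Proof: From c = b and c | p, b | p. p | b, so p = b. From b = s, p = s. r = p and r | v, hence p | v. Since v > 0, p ≤ v. Since v < e, p < e. p = s, so s < e.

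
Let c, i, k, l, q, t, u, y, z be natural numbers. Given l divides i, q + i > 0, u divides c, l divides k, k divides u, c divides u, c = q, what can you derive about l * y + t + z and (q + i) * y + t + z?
l * y + t + z ≤ (q + i) * y + t + z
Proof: From u divides c and c divides u, u = c. k divides u, so k divides c. c = q, so k divides q. l divides k, so l divides q. Since l divides i, l divides q + i. Since q + i > 0, l ≤ q + i. By multiplying by a non-negative, l * y ≤ (q + i) * y. Then l * y + t ≤ (q + i) * y + t. Then l * y + t + z ≤ (q + i) * y + t + z.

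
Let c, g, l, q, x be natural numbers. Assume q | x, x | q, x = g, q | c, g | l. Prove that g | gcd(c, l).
Since q | x and x | q, q = x. x = g, so q = g. Since q | c, g | c. Since g | l, g | gcd(c, l).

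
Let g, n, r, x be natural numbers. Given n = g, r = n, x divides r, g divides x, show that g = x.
Since r = n and x divides r, x divides n. Since n = g, x divides g. Since g divides x, x = g. Then g = x.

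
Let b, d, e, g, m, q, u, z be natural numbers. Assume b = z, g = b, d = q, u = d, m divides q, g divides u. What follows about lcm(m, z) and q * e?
lcm(m, z) divides q * e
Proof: Because g = b and b = z, g = z. Since u = d and g divides u, g divides d. d = q, so g divides q. Since g = z, z divides q. Since m divides q, lcm(m, z) divides q. Then lcm(m, z) divides q * e.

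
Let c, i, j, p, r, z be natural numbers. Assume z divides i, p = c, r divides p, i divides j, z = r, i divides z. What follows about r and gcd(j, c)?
r divides gcd(j, c)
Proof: i divides z and z divides i, therefore i = z. z = r, so i = r. Since i divides j, r divides j. Since p = c and r divides p, r divides c. From r divides j, r divides gcd(j, c).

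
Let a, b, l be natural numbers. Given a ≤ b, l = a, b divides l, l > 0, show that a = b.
b divides l and l > 0, thus b ≤ l. l = a, so b ≤ a. a ≤ b, so a = b.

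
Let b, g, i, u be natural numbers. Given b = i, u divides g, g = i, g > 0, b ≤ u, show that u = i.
u divides g and g > 0, so u ≤ g. Since g = i, u ≤ i. b = i and b ≤ u, hence i ≤ u. u ≤ i, so u = i.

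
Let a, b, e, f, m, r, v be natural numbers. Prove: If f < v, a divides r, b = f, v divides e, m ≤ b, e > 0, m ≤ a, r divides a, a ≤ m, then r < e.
m ≤ a and a ≤ m, hence m = a. From a divides r and r divides a, a = r. From m = a, m = r. Because b = f and m ≤ b, m ≤ f. Because v divides e and e > 0, v ≤ e. f < v, so f < e. Since m ≤ f, m < e. Since m = r, r < e.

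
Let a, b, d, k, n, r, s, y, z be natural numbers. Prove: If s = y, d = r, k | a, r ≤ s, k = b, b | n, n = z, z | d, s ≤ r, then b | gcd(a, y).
k = b and k | a, therefore b | a. From n = z and b | n, b | z. r ≤ s and s ≤ r, so r = s. Since d = r and z | d, z | r. Because r = s, z | s. Since s = y, z | y. b | z, so b | y. Since b | a, b | gcd(a, y).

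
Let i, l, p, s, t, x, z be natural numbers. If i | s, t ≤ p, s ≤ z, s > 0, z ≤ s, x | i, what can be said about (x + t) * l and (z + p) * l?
(x + t) * l ≤ (z + p) * l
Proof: s ≤ z and z ≤ s, therefore s = z. x | i and i | s, therefore x | s. From s > 0, x ≤ s. Since s = z, x ≤ z. t ≤ p, so x + t ≤ z + p. Then (x + t) * l ≤ (z + p) * l.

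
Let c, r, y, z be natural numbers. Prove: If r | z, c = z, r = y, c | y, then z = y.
c = z and c | y, therefore z | y. Because r = y and r | z, y | z. Since z | y, z = y.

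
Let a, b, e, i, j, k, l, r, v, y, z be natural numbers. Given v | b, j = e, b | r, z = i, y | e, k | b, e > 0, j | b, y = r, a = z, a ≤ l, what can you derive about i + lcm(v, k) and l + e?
i + lcm(v, k) ≤ l + e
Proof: a = z and z = i, therefore a = i. Since a ≤ l, i ≤ l. Because y = r and y | e, r | e. b | r, so b | e. Since j = e and j | b, e | b. Since b | e, b = e. v | b and k | b, so lcm(v, k) | b. Since b = e, lcm(v, k) | e. Since e > 0, lcm(v, k) ≤ e. From i ≤ l, i + lcm(v, k) ≤ l + e.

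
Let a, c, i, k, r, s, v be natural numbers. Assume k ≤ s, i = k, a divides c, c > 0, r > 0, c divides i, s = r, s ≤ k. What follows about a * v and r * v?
a * v ≤ r * v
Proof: From a divides c and c > 0, a ≤ c. k ≤ s and s ≤ k, thus k = s. s = r, so k = r. i = k and c divides i, hence c divides k. Since k = r, c divides r. r > 0, so c ≤ r. Since a ≤ c, a ≤ r. By multiplying by a non-negative, a * v ≤ r * v.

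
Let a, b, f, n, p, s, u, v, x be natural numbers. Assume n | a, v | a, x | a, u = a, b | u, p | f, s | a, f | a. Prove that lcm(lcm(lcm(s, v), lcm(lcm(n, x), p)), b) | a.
s | a and v | a, thus lcm(s, v) | a. n | a and x | a, so lcm(n, x) | a. p | f and f | a, thus p | a. Since lcm(n, x) | a, lcm(lcm(n, x), p) | a. Since lcm(s, v) | a, lcm(lcm(s, v), lcm(lcm(n, x), p)) | a. Since u = a and b | u, b | a. lcm(lcm(s, v), lcm(lcm(n, x), p)) | a, so lcm(lcm(lcm(s, v), lcm(lcm(n, x), p)), b) | a.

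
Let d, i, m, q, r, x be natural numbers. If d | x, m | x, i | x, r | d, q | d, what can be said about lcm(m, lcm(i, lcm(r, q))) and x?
lcm(m, lcm(i, lcm(r, q))) | x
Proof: r | d and q | d, therefore lcm(r, q) | d. Since d | x, lcm(r, q) | x. Since i | x, lcm(i, lcm(r, q)) | x. Since m | x, lcm(m, lcm(i, lcm(r, q))) | x.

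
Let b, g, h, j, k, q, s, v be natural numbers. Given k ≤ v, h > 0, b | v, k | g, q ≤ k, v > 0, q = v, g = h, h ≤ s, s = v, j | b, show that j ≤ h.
q = v and q ≤ k, therefore v ≤ k. From k ≤ v, k = v. k | g, so v | g. From g = h, v | h. Since h > 0, v ≤ h. s = v and h ≤ s, therefore h ≤ v. v ≤ h, so v = h. Because j | b and b | v, j | v. From v > 0, j ≤ v. Since v = h, j ≤ h.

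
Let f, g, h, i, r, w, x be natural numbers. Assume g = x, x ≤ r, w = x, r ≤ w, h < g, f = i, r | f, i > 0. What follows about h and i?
h < i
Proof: w = x and r ≤ w, hence r ≤ x. From x ≤ r, x = r. Because g = x, g = r. Since h < g, h < r. Because f = i and r | f, r | i. Since i > 0, r ≤ i. h < r, so h < i.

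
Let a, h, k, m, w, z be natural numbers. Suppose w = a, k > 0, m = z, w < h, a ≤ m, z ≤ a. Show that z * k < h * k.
m = z and a ≤ m, thus a ≤ z. Because z ≤ a, a = z. w = a, so w = z. Since w < h, z < h. Combining with k > 0, by multiplying by a positive, z * k < h * k.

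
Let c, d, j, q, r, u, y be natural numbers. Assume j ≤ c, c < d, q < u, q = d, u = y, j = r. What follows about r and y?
r < y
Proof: Because j ≤ c and c < d, j < d. From q = d and q < u, d < u. Since j < d, j < u. u = y, so j < y. Since j = r, r < y.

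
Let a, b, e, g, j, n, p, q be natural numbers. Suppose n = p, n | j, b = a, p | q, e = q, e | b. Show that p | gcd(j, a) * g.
From n = p and n | j, p | j. Because e = q and e | b, q | b. Since p | q, p | b. Since b = a, p | a. Since p | j, p | gcd(j, a). Then p | gcd(j, a) * g.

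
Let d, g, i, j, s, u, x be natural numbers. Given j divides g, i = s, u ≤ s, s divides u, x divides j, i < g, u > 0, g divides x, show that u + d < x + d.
s divides u and u > 0, so s ≤ u. Since u ≤ s, s = u. Since i = s, i = u. x divides j and j divides g, hence x divides g. Since g divides x, g = x. From i < g, i < x. Since i = u, u < x. Then u + d < x + d.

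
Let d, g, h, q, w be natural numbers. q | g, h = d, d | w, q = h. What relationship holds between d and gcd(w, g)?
d | gcd(w, g)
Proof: Because q = h and q | g, h | g. Because h = d, d | g. d | w, so d | gcd(w, g).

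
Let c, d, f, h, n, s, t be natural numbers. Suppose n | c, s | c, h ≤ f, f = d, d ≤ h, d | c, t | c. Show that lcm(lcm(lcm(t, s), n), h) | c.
t | c and s | c, thus lcm(t, s) | c. n | c, so lcm(lcm(t, s), n) | c. f = d and h ≤ f, therefore h ≤ d. Since d ≤ h, d = h. d | c, so h | c. lcm(lcm(t, s), n) | c, so lcm(lcm(lcm(t, s), n), h) | c.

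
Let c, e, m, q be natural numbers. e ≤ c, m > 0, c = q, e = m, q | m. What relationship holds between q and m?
q = m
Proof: q | m and m > 0, so q ≤ m. From e = m and e ≤ c, m ≤ c. Since c = q, m ≤ q. Since q ≤ m, q = m.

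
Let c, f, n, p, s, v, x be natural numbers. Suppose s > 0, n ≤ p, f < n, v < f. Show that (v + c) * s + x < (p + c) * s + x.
f < n and n ≤ p, thus f < p. Since v < f, v < p. Then v + c < p + c. Since s > 0, by multiplying by a positive, (v + c) * s < (p + c) * s. Then (v + c) * s + x < (p + c) * s + x.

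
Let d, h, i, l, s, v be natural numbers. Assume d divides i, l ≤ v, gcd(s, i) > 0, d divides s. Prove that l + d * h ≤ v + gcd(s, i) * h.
d divides s and d divides i, so d divides gcd(s, i). Since gcd(s, i) > 0, d ≤ gcd(s, i). By multiplying by a non-negative, d * h ≤ gcd(s, i) * h. l ≤ v, so l + d * h ≤ v + gcd(s, i) * h.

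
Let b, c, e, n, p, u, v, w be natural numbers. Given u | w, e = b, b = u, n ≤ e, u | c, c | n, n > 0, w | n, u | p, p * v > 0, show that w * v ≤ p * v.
Because e = b and b = u, e = u. Because n ≤ e, n ≤ u. Because u | c and c | n, u | n. n > 0, so u ≤ n. n ≤ u, so n = u. From w | n, w | u. u | w, so u = w. Since u | p, w | p. Then w * v | p * v. p * v > 0, so w * v ≤ p * v.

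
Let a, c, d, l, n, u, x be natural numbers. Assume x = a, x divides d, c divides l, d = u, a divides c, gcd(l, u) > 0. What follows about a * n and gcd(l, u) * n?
a * n ≤ gcd(l, u) * n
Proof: From a divides c and c divides l, a divides l. x = a and x divides d, thus a divides d. Since d = u, a divides u. a divides l, so a divides gcd(l, u). Since gcd(l, u) > 0, a ≤ gcd(l, u). By multiplying by a non-negative, a * n ≤ gcd(l, u) * n.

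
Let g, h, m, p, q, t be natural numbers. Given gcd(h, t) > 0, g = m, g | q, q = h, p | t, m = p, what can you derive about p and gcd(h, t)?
p ≤ gcd(h, t)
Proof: From g = m and m = p, g = p. g | q, so p | q. q = h, so p | h. Since p | t, p | gcd(h, t). Since gcd(h, t) > 0, p ≤ gcd(h, t).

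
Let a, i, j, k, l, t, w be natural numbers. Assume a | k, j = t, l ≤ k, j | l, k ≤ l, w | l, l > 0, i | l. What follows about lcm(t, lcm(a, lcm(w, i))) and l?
lcm(t, lcm(a, lcm(w, i))) ≤ l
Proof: From j = t and j | l, t | l. Since k ≤ l and l ≤ k, k = l. Since a | k, a | l. w | l and i | l, hence lcm(w, i) | l. a | l, so lcm(a, lcm(w, i)) | l. From t | l, lcm(t, lcm(a, lcm(w, i))) | l. Since l > 0, lcm(t, lcm(a, lcm(w, i))) ≤ l.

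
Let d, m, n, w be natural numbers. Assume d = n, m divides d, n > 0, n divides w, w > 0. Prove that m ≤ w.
d = n and m divides d, hence m divides n. Since n > 0, m ≤ n. Since n divides w and w > 0, n ≤ w. m ≤ n, so m ≤ w.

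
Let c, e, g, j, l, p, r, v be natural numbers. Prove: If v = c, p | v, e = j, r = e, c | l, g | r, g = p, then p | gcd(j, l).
r = e and e = j, hence r = j. g | r, so g | j. From g = p, p | j. v = c and p | v, thus p | c. c | l, so p | l. Since p | j, p | gcd(j, l).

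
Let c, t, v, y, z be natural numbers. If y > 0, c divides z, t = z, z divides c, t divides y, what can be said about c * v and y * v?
c * v ≤ y * v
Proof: z divides c and c divides z, thus z = c. t = z, so t = c. t divides y, so c divides y. Since y > 0, c ≤ y. By multiplying by a non-negative, c * v ≤ y * v.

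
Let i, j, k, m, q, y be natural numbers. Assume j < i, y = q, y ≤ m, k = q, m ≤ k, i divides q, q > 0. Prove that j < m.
y = q and y ≤ m, hence q ≤ m. Because k = q and m ≤ k, m ≤ q. Since q ≤ m, q = m. From i divides q and q > 0, i ≤ q. Since q = m, i ≤ m. Because j < i, j < m.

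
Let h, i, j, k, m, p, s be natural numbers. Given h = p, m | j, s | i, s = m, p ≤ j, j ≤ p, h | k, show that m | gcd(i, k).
s = m and s | i, thus m | i. j ≤ p and p ≤ j, therefore j = p. Since m | j, m | p. h = p and h | k, thus p | k. m | p, so m | k. Since m | i, m | gcd(i, k).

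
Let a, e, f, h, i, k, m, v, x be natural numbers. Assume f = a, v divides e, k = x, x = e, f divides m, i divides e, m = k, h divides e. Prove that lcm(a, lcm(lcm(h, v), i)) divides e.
k = x and x = e, therefore k = e. m = k and f divides m, so f divides k. Since k = e, f divides e. Since f = a, a divides e. From h divides e and v divides e, lcm(h, v) divides e. Since i divides e, lcm(lcm(h, v), i) divides e. Since a divides e, lcm(a, lcm(lcm(h, v), i)) divides e.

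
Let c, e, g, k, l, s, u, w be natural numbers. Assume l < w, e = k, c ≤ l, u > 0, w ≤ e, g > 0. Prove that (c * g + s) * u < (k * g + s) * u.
e = k and w ≤ e, hence w ≤ k. Since l < w, l < k. c ≤ l, so c < k. Since g > 0, c * g < k * g. Then c * g + s < k * g + s. Since u > 0, (c * g + s) * u < (k * g + s) * u.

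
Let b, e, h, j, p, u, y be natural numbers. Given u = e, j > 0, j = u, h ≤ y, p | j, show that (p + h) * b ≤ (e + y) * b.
Since j = u and u = e, j = e. p | j and j > 0, thus p ≤ j. Since j = e, p ≤ e. h ≤ y, so p + h ≤ e + y. Then (p + h) * b ≤ (e + y) * b.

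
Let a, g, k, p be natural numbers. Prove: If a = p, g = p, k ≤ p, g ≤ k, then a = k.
g = p and g ≤ k, hence p ≤ k. k ≤ p, so p = k. a = p, so a = k.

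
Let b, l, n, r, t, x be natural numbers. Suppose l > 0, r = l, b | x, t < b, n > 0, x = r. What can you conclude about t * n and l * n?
t * n < l * n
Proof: x = r and r = l, so x = l. Since b | x, b | l. l > 0, so b ≤ l. Since t < b, t < l. From n > 0, t * n < l * n.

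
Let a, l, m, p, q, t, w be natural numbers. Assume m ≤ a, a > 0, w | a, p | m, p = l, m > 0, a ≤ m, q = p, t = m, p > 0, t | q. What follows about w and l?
w ≤ l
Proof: q = p and t | q, hence t | p. t = m, so m | p. p > 0, so m ≤ p. p | m and m > 0, hence p ≤ m. Because m ≤ p, m = p. Because p = l, m = l. a ≤ m and m ≤ a, thus a = m. w | a and a > 0, hence w ≤ a. Because a = m, w ≤ m. Because m = l, w ≤ l.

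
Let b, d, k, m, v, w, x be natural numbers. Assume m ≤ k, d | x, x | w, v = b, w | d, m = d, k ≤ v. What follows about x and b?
x ≤ b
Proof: From x | w and w | d, x | d. d | x, so d = x. m = d, so m = x. Since m ≤ k, x ≤ k. v = b and k ≤ v, therefore k ≤ b. x ≤ k, so x ≤ b.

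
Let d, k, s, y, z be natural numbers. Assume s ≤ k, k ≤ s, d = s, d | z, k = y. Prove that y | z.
From s ≤ k and k ≤ s, s = k. From d = s, d = k. d | z, so k | z. Since k = y, y | z.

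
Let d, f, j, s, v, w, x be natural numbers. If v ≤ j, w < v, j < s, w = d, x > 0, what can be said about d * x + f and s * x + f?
d * x + f < s * x + f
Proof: v ≤ j and j < s, therefore v < s. w < v, so w < s. From w = d, d < s. Since x > 0, d * x < s * x. Then d * x + f < s * x + f.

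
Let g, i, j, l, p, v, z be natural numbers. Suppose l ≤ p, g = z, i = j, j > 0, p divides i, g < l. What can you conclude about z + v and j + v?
z + v < j + v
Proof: g = z and g < l, so z < l. Since l ≤ p, z < p. Since i = j and p divides i, p divides j. j > 0, so p ≤ j. Since z < p, z < j. Then z + v < j + v.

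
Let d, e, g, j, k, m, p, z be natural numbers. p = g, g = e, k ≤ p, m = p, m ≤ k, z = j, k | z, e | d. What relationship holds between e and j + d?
e | j + d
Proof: p = g and g = e, so p = e. Since m = p and m ≤ k, p ≤ k. Because k ≤ p, k = p. Since z = j and k | z, k | j. Since k = p, p | j. Since p = e, e | j. e | d, so e | j + d.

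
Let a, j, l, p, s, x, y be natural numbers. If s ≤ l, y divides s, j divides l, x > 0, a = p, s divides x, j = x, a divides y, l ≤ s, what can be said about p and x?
p ≤ x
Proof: l ≤ s and s ≤ l, hence l = s. j = x and j divides l, thus x divides l. From l = s, x divides s. Since s divides x, s = x. Since a = p and a divides y, p divides y. y divides s, so p divides s. Since s = x, p divides x. Because x > 0, p ≤ x.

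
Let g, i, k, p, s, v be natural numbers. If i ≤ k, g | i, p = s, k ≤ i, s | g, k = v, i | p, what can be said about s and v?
s = v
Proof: s | g and g | i, therefore s | i. Because p = s and i | p, i | s. From s | i, s = i. i ≤ k and k ≤ i, so i = k. Since s = i, s = k. k = v, so s = v.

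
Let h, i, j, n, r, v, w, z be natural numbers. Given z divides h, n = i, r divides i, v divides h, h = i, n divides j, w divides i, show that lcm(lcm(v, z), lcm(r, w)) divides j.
v divides h and z divides h, so lcm(v, z) divides h. h = i, so lcm(v, z) divides i. Since r divides i and w divides i, lcm(r, w) divides i. lcm(v, z) divides i, so lcm(lcm(v, z), lcm(r, w)) divides i. n = i and n divides j, hence i divides j. lcm(lcm(v, z), lcm(r, w)) divides i, so lcm(lcm(v, z), lcm(r, w)) divides j.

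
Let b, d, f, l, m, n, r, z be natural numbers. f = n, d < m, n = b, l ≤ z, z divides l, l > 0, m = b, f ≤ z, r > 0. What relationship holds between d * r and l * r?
d * r < l * r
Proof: m = b and d < m, thus d < b. z divides l and l > 0, thus z ≤ l. l ≤ z, so z = l. Because f = n and n = b, f = b. f ≤ z, so b ≤ z. z = l, so b ≤ l. From d < b, d < l. From r > 0, by multiplying by a positive, d * r < l * r.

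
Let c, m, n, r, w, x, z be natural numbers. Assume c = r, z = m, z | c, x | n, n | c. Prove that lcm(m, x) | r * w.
z = m and z | c, hence m | c. x | n and n | c, so x | c. m | c, so lcm(m, x) | c. c = r, so lcm(m, x) | r. Then lcm(m, x) | r * w.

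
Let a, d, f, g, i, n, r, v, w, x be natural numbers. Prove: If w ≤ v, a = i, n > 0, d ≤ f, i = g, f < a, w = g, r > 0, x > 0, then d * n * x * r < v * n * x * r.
Since a = i and f < a, f < i. Since i = g, f < g. d ≤ f, so d < g. From w = g and w ≤ v, g ≤ v. d < g, so d < v. Since n > 0, by multiplying by a positive, d * n < v * n. Since x > 0, by multiplying by a positive, d * n * x < v * n * x. Using r > 0, by multiplying by a positive, d * n * x * r < v * n * x * r.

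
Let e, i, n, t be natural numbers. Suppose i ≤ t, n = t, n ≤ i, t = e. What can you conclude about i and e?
i = e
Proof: n = t and n ≤ i, thus t ≤ i. Since i ≤ t, i = t. t = e, so i = e.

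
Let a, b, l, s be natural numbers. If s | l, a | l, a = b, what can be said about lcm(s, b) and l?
lcm(s, b) | l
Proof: Because a = b and a | l, b | l. s | l, so lcm(s, b) | l.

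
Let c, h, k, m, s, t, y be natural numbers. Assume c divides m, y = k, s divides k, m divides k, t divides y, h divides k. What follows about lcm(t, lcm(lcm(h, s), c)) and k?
lcm(t, lcm(lcm(h, s), c)) divides k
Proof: From y = k and t divides y, t divides k. h divides k and s divides k, so lcm(h, s) divides k. From c divides m and m divides k, c divides k. Since lcm(h, s) divides k, lcm(lcm(h, s), c) divides k. t divides k, so lcm(t, lcm(lcm(h, s), c)) divides k.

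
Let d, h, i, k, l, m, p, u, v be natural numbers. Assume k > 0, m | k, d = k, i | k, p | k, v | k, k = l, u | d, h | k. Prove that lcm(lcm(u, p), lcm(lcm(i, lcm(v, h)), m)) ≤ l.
d = k and u | d, hence u | k. p | k, so lcm(u, p) | k. v | k and h | k, thus lcm(v, h) | k. i | k, so lcm(i, lcm(v, h)) | k. m | k, so lcm(lcm(i, lcm(v, h)), m) | k. Since lcm(u, p) | k, lcm(lcm(u, p), lcm(lcm(i, lcm(v, h)), m)) | k. Since k > 0, lcm(lcm(u, p), lcm(lcm(i, lcm(v, h)), m)) ≤ k. Because k = l, lcm(lcm(u, p), lcm(lcm(i, lcm(v, h)), m)) ≤ l.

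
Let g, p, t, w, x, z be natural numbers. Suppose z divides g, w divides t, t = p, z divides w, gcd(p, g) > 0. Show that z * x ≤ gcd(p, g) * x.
z divides w and w divides t, therefore z divides t. Since t = p, z divides p. z divides g, so z divides gcd(p, g). From gcd(p, g) > 0, z ≤ gcd(p, g). By multiplying by a non-negative, z * x ≤ gcd(p, g) * x.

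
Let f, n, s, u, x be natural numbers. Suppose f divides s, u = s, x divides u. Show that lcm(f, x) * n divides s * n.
u = s and x divides u, therefore x divides s. From f divides s, lcm(f, x) divides s. Then lcm(f, x) * n divides s * n.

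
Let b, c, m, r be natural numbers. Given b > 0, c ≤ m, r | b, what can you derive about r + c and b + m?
r + c ≤ b + m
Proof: r | b and b > 0, thus r ≤ b. c ≤ m, so r + c ≤ b + m.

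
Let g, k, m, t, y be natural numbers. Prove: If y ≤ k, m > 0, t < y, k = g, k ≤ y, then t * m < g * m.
y ≤ k and k ≤ y, hence y = k. Since k = g, y = g. From t < y, t < g. Since m > 0, by multiplying by a positive, t * m < g * m.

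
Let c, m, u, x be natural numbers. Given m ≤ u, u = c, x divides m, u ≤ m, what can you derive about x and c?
x divides c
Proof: m ≤ u and u ≤ m, therefore m = u. From u = c, m = c. x divides m, so x divides c.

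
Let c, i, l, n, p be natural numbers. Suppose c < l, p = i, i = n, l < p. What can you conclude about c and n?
c < n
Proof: Because p = i and i = n, p = n. Since l < p, l < n. Since c < l, c < n.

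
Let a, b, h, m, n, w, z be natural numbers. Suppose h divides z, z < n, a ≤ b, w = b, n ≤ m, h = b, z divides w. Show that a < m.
h = b and h divides z, hence b divides z. From w = b and z divides w, z divides b. Since b divides z, b = z. a ≤ b, so a ≤ z. z < n and n ≤ m, therefore z < m. Since a ≤ z, a < m.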